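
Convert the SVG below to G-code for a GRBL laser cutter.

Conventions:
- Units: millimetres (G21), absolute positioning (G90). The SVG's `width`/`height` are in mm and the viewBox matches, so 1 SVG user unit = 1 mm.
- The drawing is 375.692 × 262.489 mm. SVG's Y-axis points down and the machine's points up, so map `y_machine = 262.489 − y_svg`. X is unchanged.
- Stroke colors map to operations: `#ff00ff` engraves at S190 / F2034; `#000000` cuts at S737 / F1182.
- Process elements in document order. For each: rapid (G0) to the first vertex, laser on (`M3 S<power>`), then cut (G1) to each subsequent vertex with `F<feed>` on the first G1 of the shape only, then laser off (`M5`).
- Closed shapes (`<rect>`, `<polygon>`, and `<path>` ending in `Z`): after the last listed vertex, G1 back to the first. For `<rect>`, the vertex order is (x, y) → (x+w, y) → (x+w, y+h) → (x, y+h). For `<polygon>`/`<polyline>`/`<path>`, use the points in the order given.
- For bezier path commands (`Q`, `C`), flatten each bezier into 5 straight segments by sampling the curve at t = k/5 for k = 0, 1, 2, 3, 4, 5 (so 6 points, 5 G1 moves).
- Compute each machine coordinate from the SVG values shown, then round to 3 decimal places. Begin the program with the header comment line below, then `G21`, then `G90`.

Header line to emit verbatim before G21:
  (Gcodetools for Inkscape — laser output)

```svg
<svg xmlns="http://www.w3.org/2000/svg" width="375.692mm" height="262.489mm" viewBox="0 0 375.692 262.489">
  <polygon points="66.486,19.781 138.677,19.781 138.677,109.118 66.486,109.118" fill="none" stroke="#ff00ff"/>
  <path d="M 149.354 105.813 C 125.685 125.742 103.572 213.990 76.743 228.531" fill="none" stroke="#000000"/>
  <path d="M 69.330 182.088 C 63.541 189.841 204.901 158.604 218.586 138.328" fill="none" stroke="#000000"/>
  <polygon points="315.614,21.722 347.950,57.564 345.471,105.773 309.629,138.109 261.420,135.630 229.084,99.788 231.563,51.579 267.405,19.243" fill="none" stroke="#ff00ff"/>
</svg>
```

(Gcodetools for Inkscape — laser output)
G21
G90
G0 X66.486 Y242.708
M3 S190
G1 X138.677 Y242.708 F2034
G1 X138.677 Y153.371
G1 X66.486 Y153.371
G1 X66.486 Y242.708
M5
G0 X149.354 Y156.676
M3 S737
G1 X135.289 Y137.657 F1182
G1 X121.297 Y109.058
G1 X107.076 Y77.697
G1 X92.325 Y50.391
G1 X76.743 Y33.958
M5
G0 X69.330 Y80.401
M3 S737
G1 X81.316 Y80.028 F1182
G1 X115.426 Y86.616
G1 X158.469 Y97.765
G1 X197.253 Y111.080
G1 X218.586 Y124.161
M5
G0 X315.614 Y240.767
M3 S190
G1 X347.950 Y204.925 F2034
G1 X345.471 Y156.716
G1 X309.629 Y124.380
G1 X261.420 Y126.859
G1 X229.084 Y162.701
G1 X231.563 Y210.910
G1 X267.405 Y243.246
G1 X315.614 Y240.767
M5

viewBox `0 0 375.692 262.489` with mm width/height → 1 unit = 1 mm. Flip: y_m = 262.489 − y_svg.

**Shape 1** — `<polygon>` rectangle, stroke `#ff00ff` → engrave (S190, F2034). Machine vertices: (66.486,242.708) → (138.677,242.708) → (138.677,153.371) → (66.486,153.371) → (66.486,242.708). Closed: final G1 returns to the first vertex.

**Shape 2** — `<path>` cubic bezier, stroke `#000000` → cut (S737, F1182). Control points (SVG): P0=(149.354,105.813), P1=(125.685,125.742), P2=(103.572,213.990), P3=(76.743,228.531); sampled at t=k/5. Machine vertices: (149.354,156.676) → (135.289,137.657) → (121.297,109.058) → (107.076,77.697) → (92.325,50.391) → (76.743,33.958). Open path.

**Shape 3** — `<path>` cubic bezier, stroke `#000000` → cut (S737, F1182). Control points (SVG): P0=(69.330,182.088), P1=(63.541,189.841), P2=(204.901,158.604), P3=(218.586,138.328); sampled at t=k/5. Machine vertices: (69.330,80.401) → (81.316,80.028) → (115.426,86.616) → (158.469,97.765) → (197.253,111.080) → (218.586,124.161). Open path.

**Shape 4** — `<polygon>` regular polygon, stroke `#ff00ff` → engrave (S190, F2034). Machine vertices: (315.614,240.767) → (347.950,204.925) → (345.471,156.716) → (309.629,124.380) → (261.420,126.859) → (229.084,162.701) → (231.563,210.910) → (267.405,243.246) → (315.614,240.767). Closed: final G1 returns to the first vertex.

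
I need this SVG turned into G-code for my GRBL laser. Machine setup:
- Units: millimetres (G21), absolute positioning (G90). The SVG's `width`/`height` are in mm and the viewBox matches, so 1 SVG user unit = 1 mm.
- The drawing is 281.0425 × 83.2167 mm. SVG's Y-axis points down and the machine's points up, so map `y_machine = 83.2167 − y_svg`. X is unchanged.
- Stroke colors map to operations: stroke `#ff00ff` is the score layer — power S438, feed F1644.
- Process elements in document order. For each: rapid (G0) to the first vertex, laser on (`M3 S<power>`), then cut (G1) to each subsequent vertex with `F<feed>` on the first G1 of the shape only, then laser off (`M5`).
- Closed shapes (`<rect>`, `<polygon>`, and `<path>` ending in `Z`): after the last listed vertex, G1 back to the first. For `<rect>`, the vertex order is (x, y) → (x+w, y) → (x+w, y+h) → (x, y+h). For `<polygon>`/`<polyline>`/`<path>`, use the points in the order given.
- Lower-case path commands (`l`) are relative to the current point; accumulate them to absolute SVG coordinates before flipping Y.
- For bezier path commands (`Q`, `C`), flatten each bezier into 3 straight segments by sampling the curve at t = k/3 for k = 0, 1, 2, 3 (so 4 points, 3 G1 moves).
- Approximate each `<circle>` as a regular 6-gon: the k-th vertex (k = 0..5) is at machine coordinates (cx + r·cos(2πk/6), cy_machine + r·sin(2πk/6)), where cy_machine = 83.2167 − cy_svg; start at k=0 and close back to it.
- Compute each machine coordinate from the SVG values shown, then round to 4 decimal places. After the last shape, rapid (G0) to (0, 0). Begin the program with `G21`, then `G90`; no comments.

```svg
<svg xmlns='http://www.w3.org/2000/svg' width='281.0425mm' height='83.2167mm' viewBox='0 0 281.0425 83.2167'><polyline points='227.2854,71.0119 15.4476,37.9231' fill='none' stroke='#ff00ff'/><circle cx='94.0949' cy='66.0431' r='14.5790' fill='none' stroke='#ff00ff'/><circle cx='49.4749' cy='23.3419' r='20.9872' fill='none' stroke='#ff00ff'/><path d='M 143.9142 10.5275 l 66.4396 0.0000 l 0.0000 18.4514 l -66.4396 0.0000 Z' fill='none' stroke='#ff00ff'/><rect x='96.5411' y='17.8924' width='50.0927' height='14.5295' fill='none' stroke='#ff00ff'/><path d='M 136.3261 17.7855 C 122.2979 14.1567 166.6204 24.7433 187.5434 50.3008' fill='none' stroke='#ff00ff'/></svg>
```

G21
G90
G0 X227.2854 Y12.2048
M3 S438
G1 X15.4476 Y45.2936 F1644
M5
G0 X108.6739 Y17.1736
M3 S438
G1 X101.3844 Y29.7994 F1644
G1 X86.8054 Y29.7994
G1 X79.5159 Y17.1736
G1 X86.8054 Y4.5478
G1 X101.3844 Y4.5478
G1 X108.6739 Y17.1736
M5
G0 X70.4621 Y59.8748
M3 S438
G1 X59.9685 Y78.0502 F1644
G1 X38.9813 Y78.0502
G1 X28.4877 Y59.8748
G1 X38.9813 Y41.6994
G1 X59.9685 Y41.6994
G1 X70.4621 Y59.8748
M5
G0 X143.9142 Y72.6892
M3 S438
G1 X210.3538 Y72.6892 F1644
G1 X210.3538 Y54.2378
G1 X143.9142 Y54.2378
G1 X143.9142 Y72.6892
M5
G0 X96.5411 Y65.3243
M3 S438
G1 X146.6338 Y65.3243 F1644
G1 X146.6338 Y50.7948
G1 X96.5411 Y50.7948
G1 X96.5411 Y65.3243
M5
G0 X136.3261 Y65.4312
M3 S438
G1 X138.7203 Y64.2936 F1644
G1 X161.8484 Y53.5111
G1 X187.5434 Y32.9159
M5
G0 X0.0000 Y0.0000

Since the viewBox matches the mm dimensions, user units are millimetres directly. The only transform is the Y-flip y_m = 83.2167 − y_svg.

Shape 1 is a line segment drawn with `<polyline>`. Its stroke #ff00ff means score at S438, F1644. After flipping Y the toolpath is (227.2854,12.2048) → (15.4476,45.2936).

Shape 2 is a circle drawn with `<circle>`. Its stroke #ff00ff means score at S438, F1644. After flipping Y the toolpath is (108.6739,17.1736) → (101.3844,29.7994) → (86.8054,29.7994) → (79.5159,17.1736) → (86.8054,4.5478) → (101.3844,4.5478) → (108.6739,17.1736), returning to the start.

Shape 3 is a circle drawn with `<circle>`. Its stroke #ff00ff means score at S438, F1644. After flipping Y the toolpath is (70.4621,59.8748) → (59.9685,78.0502) → (38.9813,78.0502) → (28.4877,59.8748) → (38.9813,41.6994) → (59.9685,41.6994) → (70.4621,59.8748), returning to the start.

Shape 4 is a rectangle drawn with `<path>`. Its stroke #ff00ff means score at S438, F1644. After flipping Y the toolpath is (143.9142,72.6892) → (210.3538,72.6892) → (210.3538,54.2378) → (143.9142,54.2378) → (143.9142,72.6892), returning to the start.

Shape 5 is a rectangle drawn with `<rect>`. Its stroke #ff00ff means score at S438, F1644. After flipping Y the toolpath is (96.5411,65.3243) → (146.6338,65.3243) → (146.6338,50.7948) → (96.5411,50.7948) → (96.5411,65.3243), returning to the start.

Shape 6 is a cubic bezier drawn with `<path>`. Its stroke #ff00ff means score at S438, F1644. After flipping Y the toolpath is (136.3261,65.4312) → (138.7203,64.2936) → (161.8484,53.5111) → (187.5434,32.9159).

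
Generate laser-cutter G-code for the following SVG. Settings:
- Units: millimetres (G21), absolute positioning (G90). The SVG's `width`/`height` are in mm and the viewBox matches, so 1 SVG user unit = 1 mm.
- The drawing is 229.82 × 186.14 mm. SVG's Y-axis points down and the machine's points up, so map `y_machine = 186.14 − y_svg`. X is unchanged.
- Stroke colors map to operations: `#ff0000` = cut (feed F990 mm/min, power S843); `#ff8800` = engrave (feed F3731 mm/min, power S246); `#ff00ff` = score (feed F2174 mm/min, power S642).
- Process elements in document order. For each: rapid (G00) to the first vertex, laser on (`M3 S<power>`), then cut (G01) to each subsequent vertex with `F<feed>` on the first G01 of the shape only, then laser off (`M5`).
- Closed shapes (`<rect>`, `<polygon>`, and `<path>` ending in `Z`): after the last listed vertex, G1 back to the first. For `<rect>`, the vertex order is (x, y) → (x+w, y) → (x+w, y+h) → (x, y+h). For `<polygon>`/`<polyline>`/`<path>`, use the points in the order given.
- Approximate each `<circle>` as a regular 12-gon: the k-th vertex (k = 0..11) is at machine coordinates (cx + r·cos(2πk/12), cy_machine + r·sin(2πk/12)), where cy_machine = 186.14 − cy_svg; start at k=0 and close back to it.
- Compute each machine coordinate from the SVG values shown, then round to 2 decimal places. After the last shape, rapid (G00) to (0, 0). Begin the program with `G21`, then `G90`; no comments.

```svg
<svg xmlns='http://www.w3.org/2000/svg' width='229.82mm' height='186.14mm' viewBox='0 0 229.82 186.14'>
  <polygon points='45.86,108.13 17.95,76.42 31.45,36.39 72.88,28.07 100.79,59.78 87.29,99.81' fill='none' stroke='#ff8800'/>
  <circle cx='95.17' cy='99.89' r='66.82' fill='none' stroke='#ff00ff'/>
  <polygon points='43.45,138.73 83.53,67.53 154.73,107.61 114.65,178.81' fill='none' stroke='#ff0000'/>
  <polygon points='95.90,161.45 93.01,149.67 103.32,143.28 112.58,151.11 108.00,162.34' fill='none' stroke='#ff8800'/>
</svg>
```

Since the viewBox matches the mm dimensions, user units are millimetres directly. The only transform is the Y-flip y_m = 186.14 − y_svg.

Shape 1 is a regular polygon drawn with `<polygon>`. Its stroke #ff8800 means engrave at S246, F3731. After flipping Y the toolpath is (45.86,78.01) → (17.95,109.72) → (31.45,149.75) → (72.88,158.07) → (100.79,126.36) → (87.29,86.33) → (45.86,78.01), returning to the start.

Shape 2 is a circle drawn with `<circle>`. Its stroke #ff00ff means score at S642, F2174. After flipping Y the toolpath is (161.99,86.25) → (153.04,119.66) → (128.58,144.12) → (95.17,153.07) → (61.76,144.12) → (37.30,119.66) → (28.35,86.25) → (37.30,52.84) → (61.76,28.38) → (95.17,19.43) → (128.58,28.38) → (153.04,52.84) → (161.99,86.25), returning to the start.

Shape 3 is a regular polygon drawn with `<polygon>`. Its stroke #ff0000 means cut at S843, F990. After flipping Y the toolpath is (43.45,47.41) → (83.53,118.61) → (154.73,78.53) → (114.65,7.33) → (43.45,47.41), returning to the start.

Shape 4 is a regular polygon drawn with `<polygon>`. Its stroke #ff8800 means engrave at S246, F3731. After flipping Y the toolpath is (95.90,24.69) → (93.01,36.47) → (103.32,42.86) → (112.58,35.03) → (108.00,23.80) → (95.90,24.69), returning to the start.

G21
G90
G00 X45.86 Y78.01
M3 S246
G01 X17.95 Y109.72 F3731
G01 X31.45 Y149.75
G01 X72.88 Y158.07
G01 X100.79 Y126.36
G01 X87.29 Y86.33
G01 X45.86 Y78.01
M5
G00 X161.99 Y86.25
M3 S642
G01 X153.04 Y119.66 F2174
G01 X128.58 Y144.12
G01 X95.17 Y153.07
G01 X61.76 Y144.12
G01 X37.30 Y119.66
G01 X28.35 Y86.25
G01 X37.30 Y52.84
G01 X61.76 Y28.38
G01 X95.17 Y19.43
G01 X128.58 Y28.38
G01 X153.04 Y52.84
G01 X161.99 Y86.25
M5
G00 X43.45 Y47.41
M3 S843
G01 X83.53 Y118.61 F990
G01 X154.73 Y78.53
G01 X114.65 Y7.33
G01 X43.45 Y47.41
M5
G00 X95.90 Y24.69
M3 S246
G01 X93.01 Y36.47 F3731
G01 X103.32 Y42.86
G01 X112.58 Y35.03
G01 X108.00 Y23.80
G01 X95.90 Y24.69
M5
G00 X0.00 Y0.00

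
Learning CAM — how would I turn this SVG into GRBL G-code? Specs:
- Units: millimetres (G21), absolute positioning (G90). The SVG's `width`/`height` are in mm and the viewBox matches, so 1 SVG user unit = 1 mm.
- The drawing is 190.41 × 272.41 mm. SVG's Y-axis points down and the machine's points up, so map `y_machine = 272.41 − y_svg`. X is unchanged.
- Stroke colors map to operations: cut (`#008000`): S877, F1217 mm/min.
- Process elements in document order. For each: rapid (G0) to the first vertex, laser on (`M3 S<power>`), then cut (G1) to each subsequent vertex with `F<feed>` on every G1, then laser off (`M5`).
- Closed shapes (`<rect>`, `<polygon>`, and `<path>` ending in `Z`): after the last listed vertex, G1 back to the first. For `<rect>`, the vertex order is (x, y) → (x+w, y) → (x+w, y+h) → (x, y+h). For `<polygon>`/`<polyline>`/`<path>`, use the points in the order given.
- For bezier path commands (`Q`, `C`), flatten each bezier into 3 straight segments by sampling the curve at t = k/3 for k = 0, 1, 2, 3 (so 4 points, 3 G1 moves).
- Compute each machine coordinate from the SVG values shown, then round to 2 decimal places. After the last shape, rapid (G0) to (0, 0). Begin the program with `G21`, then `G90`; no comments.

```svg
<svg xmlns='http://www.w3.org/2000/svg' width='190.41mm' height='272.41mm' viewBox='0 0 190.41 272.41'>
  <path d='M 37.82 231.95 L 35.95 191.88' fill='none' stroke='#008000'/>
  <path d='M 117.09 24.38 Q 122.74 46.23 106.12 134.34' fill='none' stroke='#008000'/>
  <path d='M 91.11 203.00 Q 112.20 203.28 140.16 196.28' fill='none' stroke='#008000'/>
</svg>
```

Since the viewBox matches the mm dimensions, user units are millimetres directly. The only transform is the Y-flip y_m = 272.41 − y_svg.

Shape 1 is a line segment drawn with `<path>`. Its stroke #008000 means cut at S877, F1217. After flipping Y the toolpath is (37.82,40.46) → (35.95,80.53).

Shape 2 is a quadratic bezier drawn with `<path>`. Its stroke #008000 means cut at S877, F1217. After flipping Y the toolpath is (117.09,248.03) → (118.38,226.10) → (114.73,189.45) → (106.12,138.07).

Shape 3 is a quadratic bezier drawn with `<path>`. Its stroke #008000 means cut at S877, F1217. After flipping Y the toolpath is (91.11,69.41) → (105.93,70.03) → (122.28,72.27) → (140.16,76.13).

G21
G90
G0 X37.82 Y40.46
M3 S877
G1 X35.95 Y80.53 F1217
M5
G0 X117.09 Y248.03
M3 S877
G1 X118.38 Y226.10 F1217
G1 X114.73 Y189.45 F1217
G1 X106.12 Y138.07 F1217
M5
G0 X91.11 Y69.41
M3 S877
G1 X105.93 Y70.03 F1217
G1 X122.28 Y72.27 F1217
G1 X140.16 Y76.13 F1217
M5
G0 X0.00 Y0.00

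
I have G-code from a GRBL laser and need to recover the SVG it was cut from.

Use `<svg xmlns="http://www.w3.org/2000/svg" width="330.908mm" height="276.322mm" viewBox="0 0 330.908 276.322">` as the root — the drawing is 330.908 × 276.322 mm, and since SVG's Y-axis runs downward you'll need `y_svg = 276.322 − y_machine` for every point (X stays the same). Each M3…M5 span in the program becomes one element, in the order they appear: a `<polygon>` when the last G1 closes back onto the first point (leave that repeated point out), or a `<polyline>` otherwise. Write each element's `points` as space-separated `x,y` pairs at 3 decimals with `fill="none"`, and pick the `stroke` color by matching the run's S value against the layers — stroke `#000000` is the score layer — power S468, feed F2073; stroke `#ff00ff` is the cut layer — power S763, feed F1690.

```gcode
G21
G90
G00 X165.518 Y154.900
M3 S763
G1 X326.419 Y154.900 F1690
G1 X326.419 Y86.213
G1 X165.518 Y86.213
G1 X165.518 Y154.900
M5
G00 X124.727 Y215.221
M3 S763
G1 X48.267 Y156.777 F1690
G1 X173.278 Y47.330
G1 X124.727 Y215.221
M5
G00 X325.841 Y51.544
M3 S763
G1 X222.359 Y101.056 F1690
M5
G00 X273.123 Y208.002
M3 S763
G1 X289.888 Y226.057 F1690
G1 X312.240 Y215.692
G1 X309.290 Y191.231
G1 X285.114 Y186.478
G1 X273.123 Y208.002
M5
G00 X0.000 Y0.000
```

<svg xmlns="http://www.w3.org/2000/svg" width="330.908mm" height="276.322mm" viewBox="0 0 330.908 276.322">
  <polygon points="165.518,121.422 326.419,121.422 326.419,190.109 165.518,190.109" fill="none" stroke="#ff00ff"/>
  <polygon points="124.727,61.101 48.267,119.545 173.278,228.992" fill="none" stroke="#ff00ff"/>
  <polyline points="325.841,224.778 222.359,175.266" fill="none" stroke="#ff00ff"/>
  <polygon points="273.123,68.320 289.888,50.265 312.240,60.630 309.290,85.091 285.114,89.844" fill="none" stroke="#ff00ff"/>
</svg>

y_svg = 276.322 − y_m. Every run uses S763, so all elements get stroke `#ff00ff` (cut).

[1] closed run; points: 165.518,121.422 326.419,121.422 326.419,190.109 165.518,190.109

[2] closed run; points: 124.727,61.101 48.267,119.545 173.278,228.992

[3] open run; points: 325.841,224.778 222.359,175.266

[4] closed run; points: 273.123,68.320 289.888,50.265 312.240,60.630 309.290,85.091 285.114,89.844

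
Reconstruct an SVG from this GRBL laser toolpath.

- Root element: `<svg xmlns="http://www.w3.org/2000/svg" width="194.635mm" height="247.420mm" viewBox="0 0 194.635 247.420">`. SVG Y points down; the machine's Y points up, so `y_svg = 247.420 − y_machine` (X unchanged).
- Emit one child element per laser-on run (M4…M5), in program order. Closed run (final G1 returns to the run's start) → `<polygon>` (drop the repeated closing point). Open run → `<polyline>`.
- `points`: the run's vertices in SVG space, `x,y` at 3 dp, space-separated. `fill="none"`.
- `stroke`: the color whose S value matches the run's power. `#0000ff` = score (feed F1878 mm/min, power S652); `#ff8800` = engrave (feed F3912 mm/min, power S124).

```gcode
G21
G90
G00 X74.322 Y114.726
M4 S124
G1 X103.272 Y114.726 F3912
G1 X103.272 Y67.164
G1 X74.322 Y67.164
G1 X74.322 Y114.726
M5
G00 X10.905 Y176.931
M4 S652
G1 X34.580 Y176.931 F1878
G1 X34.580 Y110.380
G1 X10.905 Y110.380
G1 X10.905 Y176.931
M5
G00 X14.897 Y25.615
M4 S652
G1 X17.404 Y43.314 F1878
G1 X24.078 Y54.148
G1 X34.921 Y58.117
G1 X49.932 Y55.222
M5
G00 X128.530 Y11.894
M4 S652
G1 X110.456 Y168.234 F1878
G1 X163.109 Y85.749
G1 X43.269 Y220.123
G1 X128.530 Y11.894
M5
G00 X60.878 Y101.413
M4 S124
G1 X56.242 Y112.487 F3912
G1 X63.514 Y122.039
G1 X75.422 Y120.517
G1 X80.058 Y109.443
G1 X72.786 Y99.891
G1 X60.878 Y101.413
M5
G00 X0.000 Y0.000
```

<svg xmlns="http://www.w3.org/2000/svg" width="194.635mm" height="247.420mm" viewBox="0 0 194.635 247.420">
  <polygon points="74.322,132.694 103.272,132.694 103.272,180.256 74.322,180.256" fill="none" stroke="#ff8800"/>
  <polygon points="10.905,70.489 34.580,70.489 34.580,137.040 10.905,137.040" fill="none" stroke="#0000ff"/>
  <polyline points="14.897,221.805 17.404,204.106 24.078,193.272 34.921,189.303 49.932,192.198" fill="none" stroke="#0000ff"/>
  <polygon points="128.530,235.526 110.456,79.186 163.109,161.671 43.269,27.297" fill="none" stroke="#0000ff"/>
  <polygon points="60.878,146.007 56.242,134.933 63.514,125.381 75.422,126.903 80.058,137.977 72.786,147.529" fill="none" stroke="#ff8800"/>
</svg>

y_svg = 247.420 − y_m.

[1] S124→`#ff8800` (engrave); closed run; points: 74.322,132.694 103.272,132.694 103.272,180.256 74.322,180.256

[2] S652→`#0000ff` (score); closed run; points: 10.905,70.489 34.580,70.489 34.580,137.040 10.905,137.040

[3] S652→`#0000ff` (score); open run; points: 14.897,221.805 17.404,204.106 24.078,193.272 34.921,189.303 49.932,192.198

[4] S652→`#0000ff` (score); closed run; points: 128.530,235.526 110.456,79.186 163.109,161.671 43.269,27.297

[5] S124→`#ff8800` (engrave); closed run; points: 60.878,146.007 56.242,134.933 63.514,125.381 75.422,126.903 80.058,137.977 72.786,147.529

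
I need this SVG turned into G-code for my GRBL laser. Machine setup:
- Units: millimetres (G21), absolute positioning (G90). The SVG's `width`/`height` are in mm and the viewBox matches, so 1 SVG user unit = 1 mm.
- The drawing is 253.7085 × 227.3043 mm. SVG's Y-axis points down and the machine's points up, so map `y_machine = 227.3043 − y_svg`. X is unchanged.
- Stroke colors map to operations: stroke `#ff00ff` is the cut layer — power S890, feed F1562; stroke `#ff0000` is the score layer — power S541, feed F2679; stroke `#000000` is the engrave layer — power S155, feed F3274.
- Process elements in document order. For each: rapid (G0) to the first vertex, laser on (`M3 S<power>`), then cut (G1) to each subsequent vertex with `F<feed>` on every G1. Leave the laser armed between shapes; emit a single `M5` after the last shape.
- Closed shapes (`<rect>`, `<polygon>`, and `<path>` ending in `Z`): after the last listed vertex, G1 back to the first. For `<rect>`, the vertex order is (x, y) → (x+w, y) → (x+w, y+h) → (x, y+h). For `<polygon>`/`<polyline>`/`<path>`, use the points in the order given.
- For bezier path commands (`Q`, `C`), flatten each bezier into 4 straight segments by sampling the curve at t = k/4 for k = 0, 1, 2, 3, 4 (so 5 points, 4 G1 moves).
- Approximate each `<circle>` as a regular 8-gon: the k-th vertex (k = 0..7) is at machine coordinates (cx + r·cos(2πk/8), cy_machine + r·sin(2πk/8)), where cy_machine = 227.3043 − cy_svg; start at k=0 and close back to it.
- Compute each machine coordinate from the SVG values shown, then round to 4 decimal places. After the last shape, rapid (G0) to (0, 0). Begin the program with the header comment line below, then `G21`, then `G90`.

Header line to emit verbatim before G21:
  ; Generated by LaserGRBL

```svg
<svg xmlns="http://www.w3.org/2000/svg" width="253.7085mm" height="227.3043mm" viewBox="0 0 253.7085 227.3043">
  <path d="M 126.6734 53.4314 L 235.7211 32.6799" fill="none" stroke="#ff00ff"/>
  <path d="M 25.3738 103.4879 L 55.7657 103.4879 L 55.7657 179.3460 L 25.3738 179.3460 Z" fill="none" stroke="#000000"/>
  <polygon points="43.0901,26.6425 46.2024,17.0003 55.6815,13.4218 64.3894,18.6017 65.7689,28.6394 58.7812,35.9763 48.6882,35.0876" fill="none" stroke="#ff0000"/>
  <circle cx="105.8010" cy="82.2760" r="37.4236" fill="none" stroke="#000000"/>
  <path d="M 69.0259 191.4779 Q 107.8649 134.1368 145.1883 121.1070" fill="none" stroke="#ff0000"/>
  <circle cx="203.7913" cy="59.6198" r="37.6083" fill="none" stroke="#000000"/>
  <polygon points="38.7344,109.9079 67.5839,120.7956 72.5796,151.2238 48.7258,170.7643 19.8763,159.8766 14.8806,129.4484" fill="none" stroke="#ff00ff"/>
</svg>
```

; Generated by LaserGRBL
G21
G90
G0 X126.6734 Y173.8729
M3 S890
G1 X235.7211 Y194.6244 F1562
G0 X25.3738 Y123.8164
M3 S155
G1 X55.7657 Y123.8164 F3274
G1 X55.7657 Y47.9583 F3274
G1 X25.3738 Y47.9583 F3274
G1 X25.3738 Y123.8164 F3274
G0 X43.0901 Y200.6618
M3 S541
G1 X46.2024 Y210.3040 F2679
G1 X55.6815 Y213.8825 F2679
G1 X64.3894 Y208.7026 F2679
G1 X65.7689 Y198.6649 F2679
G1 X58.7812 Y191.3280 F2679
G1 X48.6882 Y192.2167 F2679
G1 X43.0901 Y200.6618 F2679
G0 X143.2246 Y145.0283
M3 S155
G1 X132.2635 Y171.4908 F3274
G1 X105.8010 Y182.4519 F3274
G1 X79.3385 Y171.4908 F3274
G1 X68.3774 Y145.0283 F3274
G1 X79.3385 Y118.5658 F3274
G1 X105.8010 Y107.6047 F3274
G1 X132.2635 Y118.5658 F3274
G1 X143.2246 Y145.0283 F3274
G0 X69.0259 Y35.8264
M3 S541
G1 X88.3507 Y61.7275 F2679
G1 X107.4860 Y82.0897 F2679
G1 X126.4319 Y96.9129 F2679
G1 X145.1883 Y106.1973 F2679
G0 X241.3996 Y167.6845
M3 S155
G1 X230.3844 Y194.2776 F3274
G1 X203.7913 Y205.2928 F3274
G1 X177.1982 Y194.2776 F3274
G1 X166.1830 Y167.6845 F3274
G1 X177.1982 Y141.0914 F3274
G1 X203.7913 Y130.0762 F3274
G1 X230.3844 Y141.0914 F3274
G1 X241.3996 Y167.6845 F3274
G0 X38.7344 Y117.3964
M3 S890
G1 X67.5839 Y106.5087 F1562
G1 X72.5796 Y76.0805 F1562
G1 X48.7258 Y56.5400 F1562
G1 X19.8763 Y67.4277 F1562
G1 X14.8806 Y97.8559 F1562
G1 X38.7344 Y117.3964 F1562
M5
G0 X0.0000 Y0.0000

1 u = 1 mm; y_m = 227.3043 − y.

[1] `<path>` line segment, #ff00ff→cut S890 F1562: (126.6734,173.8729) → (235.7211,194.6244)

[2] `<path>` rectangle, #000000→engrave S155 F3274: (25.3738,123.8164) → (55.7657,123.8164) → (55.7657,47.9583) → (25.3738,47.9583) → (25.3738,123.8164) (closed)

[3] `<polygon>` regular polygon, #ff0000→score S541 F2679: (43.0901,200.6618) → (46.2024,210.3040) → (55.6815,213.8825) → (64.3894,208.7026) → (65.7689,198.6649) → (58.7812,191.3280) → (48.6882,192.2167) → (43.0901,200.6618) (closed)

[4] `<circle>` circle, #000000→engrave S155 F3274: (143.2246,145.0283) → (132.2635,171.4908) → (105.8010,182.4519) → (79.3385,171.4908) → (68.3774,145.0283) → (79.3385,118.5658) → (105.8010,107.6047) → (132.2635,118.5658) → (143.2246,145.0283) (closed)

[5] `<path>` quadratic bezier, #ff0000→score S541 F2679: (69.0259,35.8264) → (88.3507,61.7275) → (107.4860,82.0897) → (126.4319,96.9129) → (145.1883,106.1973)

[6] `<circle>` circle, #000000→engrave S155 F3274: (241.3996,167.6845) → (230.3844,194.2776) → (203.7913,205.2928) → (177.1982,194.2776) → (166.1830,167.6845) → (177.1982,141.0914) → (203.7913,130.0762) → (230.3844,141.0914) → (241.3996,167.6845) (closed)

[7] `<polygon>` regular polygon, #ff00ff→cut S890 F1562: (38.7344,117.3964) → (67.5839,106.5087) → (72.5796,76.0805) → (48.7258,56.5400) → (19.8763,67.4277) → (14.8806,97.8559) → (38.7344,117.3964) (closed)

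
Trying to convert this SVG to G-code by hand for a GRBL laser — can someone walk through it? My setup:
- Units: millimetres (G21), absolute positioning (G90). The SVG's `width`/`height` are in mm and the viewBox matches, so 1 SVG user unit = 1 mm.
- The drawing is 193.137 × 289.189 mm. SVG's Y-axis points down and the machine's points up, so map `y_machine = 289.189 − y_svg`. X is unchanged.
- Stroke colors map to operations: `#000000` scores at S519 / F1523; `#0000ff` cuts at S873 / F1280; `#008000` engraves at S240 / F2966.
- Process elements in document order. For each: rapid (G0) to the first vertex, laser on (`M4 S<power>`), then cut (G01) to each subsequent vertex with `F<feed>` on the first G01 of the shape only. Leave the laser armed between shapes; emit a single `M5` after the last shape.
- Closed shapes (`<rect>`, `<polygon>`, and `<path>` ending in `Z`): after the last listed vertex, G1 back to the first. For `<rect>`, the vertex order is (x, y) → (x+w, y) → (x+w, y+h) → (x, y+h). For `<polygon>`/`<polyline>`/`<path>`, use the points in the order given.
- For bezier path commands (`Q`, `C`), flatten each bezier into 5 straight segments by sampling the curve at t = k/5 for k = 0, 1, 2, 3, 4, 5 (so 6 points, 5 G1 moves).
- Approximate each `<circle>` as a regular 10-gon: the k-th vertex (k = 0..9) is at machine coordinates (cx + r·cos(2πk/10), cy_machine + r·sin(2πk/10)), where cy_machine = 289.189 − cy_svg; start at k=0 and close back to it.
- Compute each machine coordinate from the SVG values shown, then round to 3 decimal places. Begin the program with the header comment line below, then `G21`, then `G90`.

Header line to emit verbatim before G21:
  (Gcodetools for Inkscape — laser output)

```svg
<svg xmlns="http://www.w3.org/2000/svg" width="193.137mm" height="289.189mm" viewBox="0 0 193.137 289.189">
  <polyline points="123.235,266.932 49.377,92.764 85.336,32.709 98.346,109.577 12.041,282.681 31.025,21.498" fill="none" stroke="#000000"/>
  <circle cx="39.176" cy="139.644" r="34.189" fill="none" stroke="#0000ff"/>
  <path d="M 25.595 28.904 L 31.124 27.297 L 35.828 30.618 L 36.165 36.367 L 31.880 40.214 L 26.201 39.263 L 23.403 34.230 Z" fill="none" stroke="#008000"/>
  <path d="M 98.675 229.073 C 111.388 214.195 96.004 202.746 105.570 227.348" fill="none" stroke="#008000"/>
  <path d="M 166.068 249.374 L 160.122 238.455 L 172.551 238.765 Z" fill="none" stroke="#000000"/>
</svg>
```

(Gcodetools for Inkscape — laser output)
G21
G90
G0 X123.235 Y22.257
M4 S519
G01 X49.377 Y196.425 F1523
G01 X85.336 Y256.480
G01 X98.346 Y179.612
G01 X12.041 Y6.508
G01 X31.025 Y267.691
G0 X73.365 Y149.545
M4 S873
G01 X66.835 Y169.641 F1280
G01 X49.741 Y182.061
G01 X28.611 Y182.061
G01 X11.517 Y169.641
G01 X4.987 Y149.545
G01 X11.517 Y129.449
G01 X28.611 Y117.029
G01 X49.741 Y117.029
G01 X66.835 Y129.449
G01 X73.365 Y149.545
G0 X25.595 Y260.285
M4 S240
G01 X31.124 Y261.892 F2966
G01 X35.828 Y258.571
G01 X36.165 Y252.822
G01 X31.880 Y248.975
G01 X26.201 Y249.926
G01 X23.403 Y254.959
G01 X25.595 Y260.285
G0 X98.675 Y60.116
M4 S240
G01 X103.356 Y68.370 F2966
G01 X103.839 Y74.236
G01 X102.672 Y76.147
G01 X102.400 Y72.537
G01 X105.570 Y61.841
G0 X166.068 Y39.815
M4 S519
G01 X160.122 Y50.734 F1523
G01 X172.551 Y50.424
G01 X166.068 Y39.815
M5

1 u = 1 mm; y_m = 289.189 − y.

[1] `<polyline>` open polyline, #000000→score S519 F1523: (123.235,22.257) → (49.377,196.425) → (85.336,256.480) → (98.346,179.612) → (12.041,6.508) → (31.025,267.691)

[2] `<circle>` circle, #0000ff→cut S873 F1280: (73.365,149.545) → (66.835,169.641) → (49.741,182.061) → (28.611,182.061) → (11.517,169.641) → (4.987,149.545) → (11.517,129.449) → (28.611,117.029) → (49.741,117.029) → (66.835,129.449) → (73.365,149.545) (closed)

[3] `<path>` regular polygon, #008000→engrave S240 F2966: (25.595,260.285) → (31.124,261.892) → (35.828,258.571) → (36.165,252.822) → (31.880,248.975) → (26.201,249.926) → (23.403,254.959) → (25.595,260.285) (closed)

[4] `<path>` cubic bezier, #008000→engrave S240 F2966: (98.675,60.116) → (103.356,68.370) → (103.839,74.236) → (102.672,76.147) → (102.400,72.537) → (105.570,61.841)

[5] `<path>` regular polygon, #000000→score S519 F1523: (166.068,39.815) → (160.122,50.734) → (172.551,50.424) → (166.068,39.815) (closed)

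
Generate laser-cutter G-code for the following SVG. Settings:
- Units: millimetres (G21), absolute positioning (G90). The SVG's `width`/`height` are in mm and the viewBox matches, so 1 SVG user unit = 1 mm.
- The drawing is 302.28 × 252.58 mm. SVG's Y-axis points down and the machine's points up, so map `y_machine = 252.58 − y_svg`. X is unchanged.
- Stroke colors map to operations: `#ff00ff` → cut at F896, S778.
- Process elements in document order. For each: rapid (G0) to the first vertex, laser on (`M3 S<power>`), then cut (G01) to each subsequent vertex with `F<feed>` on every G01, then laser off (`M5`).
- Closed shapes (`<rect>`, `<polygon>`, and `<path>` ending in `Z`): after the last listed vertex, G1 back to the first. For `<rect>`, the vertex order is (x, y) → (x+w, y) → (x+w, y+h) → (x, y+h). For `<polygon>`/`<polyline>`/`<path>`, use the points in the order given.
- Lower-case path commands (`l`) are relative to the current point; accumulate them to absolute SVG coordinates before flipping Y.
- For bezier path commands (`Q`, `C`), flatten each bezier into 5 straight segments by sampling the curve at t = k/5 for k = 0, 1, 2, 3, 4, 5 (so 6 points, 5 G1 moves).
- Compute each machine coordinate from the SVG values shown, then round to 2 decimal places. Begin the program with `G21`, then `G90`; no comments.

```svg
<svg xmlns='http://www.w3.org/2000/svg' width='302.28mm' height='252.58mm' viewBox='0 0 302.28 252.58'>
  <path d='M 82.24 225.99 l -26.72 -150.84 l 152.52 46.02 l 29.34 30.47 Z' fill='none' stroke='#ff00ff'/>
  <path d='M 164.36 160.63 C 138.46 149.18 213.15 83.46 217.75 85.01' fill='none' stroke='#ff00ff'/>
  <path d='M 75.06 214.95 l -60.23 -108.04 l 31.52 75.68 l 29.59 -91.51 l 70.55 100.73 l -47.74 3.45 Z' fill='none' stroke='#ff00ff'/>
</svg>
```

1 u = 1 mm; y_m = 252.58 − y.

[1] `<path>` closed polygon, #ff00ff→cut S778 F896: (82.24,26.59) → (55.52,177.43) → (208.04,131.41) → (237.38,100.94) → (82.24,26.59) (closed)

[2] `<path>` cubic bezier, #ff00ff→cut S778 F896: (164.36,91.95) → (159.53,104.36) → (170.64,123.96) → (189.51,144.92) → (207.94,161.40) → (217.75,167.57)

[3] `<path>` closed polygon, #ff00ff→cut S778 F896: (75.06,37.63) → (14.83,145.67) → (46.35,69.99) → (75.94,161.50) → (146.49,60.77) → (98.75,57.32) → (75.06,37.63) (closed)

G21
G90
G0 X82.24 Y26.59
M3 S778
G01 X55.52 Y177.43 F896
G01 X208.04 Y131.41 F896
G01 X237.38 Y100.94 F896
G01 X82.24 Y26.59 F896
M5
G0 X164.36 Y91.95
M3 S778
G01 X159.53 Y104.36 F896
G01 X170.64 Y123.96 F896
G01 X189.51 Y144.92 F896
G01 X207.94 Y161.40 F896
G01 X217.75 Y167.57 F896
M5
G0 X75.06 Y37.63
M3 S778
G01 X14.83 Y145.67 F896
G01 X46.35 Y69.99 F896
G01 X75.94 Y161.50 F896
G01 X146.49 Y60.77 F896
G01 X98.75 Y57.32 F896
G01 X75.06 Y37.63 F896
M5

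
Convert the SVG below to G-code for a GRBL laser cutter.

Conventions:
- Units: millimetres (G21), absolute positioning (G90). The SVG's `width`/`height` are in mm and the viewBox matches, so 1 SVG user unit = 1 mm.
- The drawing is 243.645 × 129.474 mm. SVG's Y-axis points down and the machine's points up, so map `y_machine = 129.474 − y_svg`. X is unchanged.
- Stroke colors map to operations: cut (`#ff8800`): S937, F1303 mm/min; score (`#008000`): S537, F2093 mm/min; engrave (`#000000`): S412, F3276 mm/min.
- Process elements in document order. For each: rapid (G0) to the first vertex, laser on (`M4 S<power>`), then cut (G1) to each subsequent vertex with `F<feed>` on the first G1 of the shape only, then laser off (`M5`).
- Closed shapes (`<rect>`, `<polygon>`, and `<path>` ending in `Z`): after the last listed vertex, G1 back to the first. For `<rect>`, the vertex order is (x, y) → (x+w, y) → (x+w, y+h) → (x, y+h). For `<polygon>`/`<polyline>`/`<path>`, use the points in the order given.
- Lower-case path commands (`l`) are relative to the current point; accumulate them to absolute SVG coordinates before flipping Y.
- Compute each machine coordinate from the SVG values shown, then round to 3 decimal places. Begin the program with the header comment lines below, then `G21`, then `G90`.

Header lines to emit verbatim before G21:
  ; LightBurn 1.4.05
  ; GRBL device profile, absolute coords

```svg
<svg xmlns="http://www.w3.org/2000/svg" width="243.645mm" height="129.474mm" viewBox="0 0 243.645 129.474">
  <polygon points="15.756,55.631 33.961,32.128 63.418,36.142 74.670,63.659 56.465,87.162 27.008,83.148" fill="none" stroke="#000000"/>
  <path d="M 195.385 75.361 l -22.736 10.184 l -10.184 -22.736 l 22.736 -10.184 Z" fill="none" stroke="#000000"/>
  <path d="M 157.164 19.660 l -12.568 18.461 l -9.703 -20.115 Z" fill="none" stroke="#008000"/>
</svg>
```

1 u = 1 mm; y_m = 129.474 − y.

[1] `<polygon>` regular polygon, #000000→engrave S412 F3276: (15.756,73.843) → (33.961,97.346) → (63.418,93.332) → (74.670,65.815) → (56.465,42.312) → (27.008,46.326) → (15.756,73.843) (closed)

[2] `<path>` regular polygon, #000000→engrave S412 F3276: (195.385,54.113) → (172.649,43.929) → (162.465,66.665) → (185.201,76.849) → (195.385,54.113) (closed)

[3] `<path>` regular polygon, #008000→score S537 F2093: (157.164,109.814) → (144.596,91.353) → (134.893,111.468) → (157.164,109.814) (closed)

; LightBurn 1.4.05
; GRBL device profile, absolute coords
G21
G90
G0 X15.756 Y73.843
M4 S412
G1 X33.961 Y97.346 F3276
G1 X63.418 Y93.332
G1 X74.670 Y65.815
G1 X56.465 Y42.312
G1 X27.008 Y46.326
G1 X15.756 Y73.843
M5
G0 X195.385 Y54.113
M4 S412
G1 X172.649 Y43.929 F3276
G1 X162.465 Y66.665
G1 X185.201 Y76.849
G1 X195.385 Y54.113
M5
G0 X157.164 Y109.814
M4 S537
G1 X144.596 Y91.353 F2093
G1 X134.893 Y111.468
G1 X157.164 Y109.814
M5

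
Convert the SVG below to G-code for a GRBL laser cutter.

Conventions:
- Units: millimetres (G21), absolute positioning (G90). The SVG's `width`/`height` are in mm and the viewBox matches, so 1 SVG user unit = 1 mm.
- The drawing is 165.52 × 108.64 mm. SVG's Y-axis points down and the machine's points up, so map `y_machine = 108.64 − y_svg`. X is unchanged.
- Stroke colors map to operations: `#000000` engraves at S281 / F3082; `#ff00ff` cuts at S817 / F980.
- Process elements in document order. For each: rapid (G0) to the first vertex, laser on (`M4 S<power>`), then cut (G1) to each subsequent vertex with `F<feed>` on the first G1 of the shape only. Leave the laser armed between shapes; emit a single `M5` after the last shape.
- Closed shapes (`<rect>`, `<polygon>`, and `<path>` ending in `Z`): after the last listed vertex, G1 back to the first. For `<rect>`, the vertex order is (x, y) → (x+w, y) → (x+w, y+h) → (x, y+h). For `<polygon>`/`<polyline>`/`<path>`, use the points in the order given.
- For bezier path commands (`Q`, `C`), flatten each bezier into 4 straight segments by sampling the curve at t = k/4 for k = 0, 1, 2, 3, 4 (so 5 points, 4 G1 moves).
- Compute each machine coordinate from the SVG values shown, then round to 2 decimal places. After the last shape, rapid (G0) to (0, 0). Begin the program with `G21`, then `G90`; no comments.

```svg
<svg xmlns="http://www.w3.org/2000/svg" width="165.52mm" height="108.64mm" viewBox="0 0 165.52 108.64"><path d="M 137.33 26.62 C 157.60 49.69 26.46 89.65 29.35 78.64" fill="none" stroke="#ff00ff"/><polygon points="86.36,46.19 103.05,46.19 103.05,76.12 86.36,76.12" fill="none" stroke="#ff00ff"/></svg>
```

Since the viewBox matches the mm dimensions, user units are millimetres directly. The only transform is the Y-flip y_m = 108.64 − y_svg.

Shape 1 is a cubic bezier drawn with `<path>`. Its stroke #ff00ff means cut at S817, F980. After flipping Y the toolpath is (137.33,82.02) → (128.60,62.61) → (89.86,43.23) → (47.85,30.24) → (29.35,30.00).

Shape 2 is a rectangle drawn with `<polygon>`. Its stroke #ff00ff means cut at S817, F980. After flipping Y the toolpath is (86.36,62.45) → (103.05,62.45) → (103.05,32.52) → (86.36,32.52) → (86.36,62.45), returning to the start.

G21
G90
G0 X137.33 Y82.02
M4 S817
G1 X128.60 Y62.61 F980
G1 X89.86 Y43.23
G1 X47.85 Y30.24
G1 X29.35 Y30.00
G0 X86.36 Y62.45
M4 S817
G1 X103.05 Y62.45 F980
G1 X103.05 Y32.52
G1 X86.36 Y32.52
G1 X86.36 Y62.45
M5
G0 X0.00 Y0.00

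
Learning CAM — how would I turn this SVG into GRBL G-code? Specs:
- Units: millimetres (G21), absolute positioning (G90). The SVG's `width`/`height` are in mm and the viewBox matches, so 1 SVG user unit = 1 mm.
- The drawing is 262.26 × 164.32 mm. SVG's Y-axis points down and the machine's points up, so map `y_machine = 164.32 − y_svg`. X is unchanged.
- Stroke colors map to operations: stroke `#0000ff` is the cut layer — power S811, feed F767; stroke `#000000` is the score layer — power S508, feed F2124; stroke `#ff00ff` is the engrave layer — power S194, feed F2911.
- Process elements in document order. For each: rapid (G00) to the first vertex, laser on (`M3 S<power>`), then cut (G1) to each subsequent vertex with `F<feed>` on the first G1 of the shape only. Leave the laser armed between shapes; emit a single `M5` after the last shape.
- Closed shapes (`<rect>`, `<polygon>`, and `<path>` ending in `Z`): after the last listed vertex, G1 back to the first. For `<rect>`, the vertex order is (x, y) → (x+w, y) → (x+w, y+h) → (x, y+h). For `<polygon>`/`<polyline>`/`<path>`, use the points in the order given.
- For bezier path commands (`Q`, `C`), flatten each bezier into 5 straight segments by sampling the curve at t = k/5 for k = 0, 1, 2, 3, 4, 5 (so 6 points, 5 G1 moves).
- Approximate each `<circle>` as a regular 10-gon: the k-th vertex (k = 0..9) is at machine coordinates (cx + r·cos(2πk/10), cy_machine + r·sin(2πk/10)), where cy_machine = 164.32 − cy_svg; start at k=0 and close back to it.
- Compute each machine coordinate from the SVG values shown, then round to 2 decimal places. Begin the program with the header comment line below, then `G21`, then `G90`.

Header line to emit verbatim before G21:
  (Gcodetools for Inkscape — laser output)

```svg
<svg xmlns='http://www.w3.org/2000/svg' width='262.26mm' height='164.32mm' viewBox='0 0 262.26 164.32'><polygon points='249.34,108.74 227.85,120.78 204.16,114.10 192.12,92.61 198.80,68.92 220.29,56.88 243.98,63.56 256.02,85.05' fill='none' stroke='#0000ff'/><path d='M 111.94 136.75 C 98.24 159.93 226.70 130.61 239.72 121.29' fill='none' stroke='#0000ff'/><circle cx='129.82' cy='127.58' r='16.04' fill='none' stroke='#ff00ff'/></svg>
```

viewBox `0 0 262.26 164.32` with mm width/height → 1 unit = 1 mm. Flip: y_m = 164.32 − y_svg.

**Shape 1** — `<polygon>` regular polygon, stroke `#0000ff` → cut (S811, F767). Machine vertices: (249.34,55.58) → (227.85,43.54) → (204.16,50.22) → (192.12,71.71) → (198.80,95.40) → (220.29,107.44) → (243.98,100.76) → (256.02,79.27) → (249.34,55.58). Closed: final G1 returns to the first vertex.

**Shape 2** — `<path>` cubic bezier, stroke `#0000ff` → cut (S811, F767). Control points (SVG): P0=(111.94,136.75), P1=(98.24,159.93), P2=(226.70,130.61), P3=(239.72,121.29); sampled at t=k/5. Machine vertices: (111.94,27.57) → (118.72,19.38) → (147.25,20.31) → (185.17,26.89) → (220.12,35.62) → (239.72,43.03). Open path.

**Shape 3** — `<circle>` circle, stroke `#ff00ff` → engrave (S194, F2911). Machine vertices: (145.86,36.74) → (142.80,46.17) → (134.78,51.99) → (124.86,51.99) → (116.84,46.17) → (113.78,36.74) → (116.84,27.31) → (124.86,21.49) → (134.78,21.49) → (142.80,27.31) → (145.86,36.74). Closed: final G1 returns to the first vertex.

(Gcodetools for Inkscape — laser output)
G21
G90
G00 X249.34 Y55.58
M3 S811
G1 X227.85 Y43.54 F767
G1 X204.16 Y50.22
G1 X192.12 Y71.71
G1 X198.80 Y95.40
G1 X220.29 Y107.44
G1 X243.98 Y100.76
G1 X256.02 Y79.27
G1 X249.34 Y55.58
G00 X111.94 Y27.57
M3 S811
G1 X118.72 Y19.38 F767
G1 X147.25 Y20.31
G1 X185.17 Y26.89
G1 X220.12 Y35.62
G1 X239.72 Y43.03
G00 X145.86 Y36.74
M3 S194
G1 X142.80 Y46.17 F2911
G1 X134.78 Y51.99
G1 X124.86 Y51.99
G1 X116.84 Y46.17
G1 X113.78 Y36.74
G1 X116.84 Y27.31
G1 X124.86 Y21.49
G1 X134.78 Y21.49
G1 X142.80 Y27.31
G1 X145.86 Y36.74
M5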